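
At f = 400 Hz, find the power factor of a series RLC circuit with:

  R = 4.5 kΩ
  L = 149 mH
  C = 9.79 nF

Step 1 — Angular frequency: ω = 2π·f = 2π·400 = 2513 rad/s.
Step 2 — Component impedances:
  R: Z = R = 4500 Ω
  L: Z = jωL = j·2513·0.149 = 0 + j374.5 Ω
  C: Z = 1/(jωC) = -j/(ω·C) = 0 - j4.064e+04 Ω
Step 3 — Series combination: Z_total = R + L + C = 4500 - j4.027e+04 Ω = 4.052e+04∠-83.6° Ω.
Step 4 — Power factor: PF = cos(φ) = Re(Z)/|Z| = 4500/4.052e+04 = 0.1111.
Step 5 — Type: Im(Z) = -4.027e+04 ⇒ leading (phase φ = -83.6°).

PF = 0.1111 (leading, φ = -83.6°)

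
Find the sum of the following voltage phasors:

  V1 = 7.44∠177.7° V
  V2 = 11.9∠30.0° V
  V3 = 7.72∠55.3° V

Step 1 — Convert each phasor to rectangular form:
  V1 = 7.44·(cos(177.7°) + j·sin(177.7°)) = -7.434 + j0.2986 V
  V2 = 11.9·(cos(30.0°) + j·sin(30.0°)) = 10.31 + j5.95 V
  V3 = 7.72·(cos(55.3°) + j·sin(55.3°)) = 4.395 + j6.347 V
Step 2 — Sum components: V_total = 7.267 + j12.6 V.
Step 3 — Convert to polar: |V_total| = 14.54 V, ∠V_total = 60.0°.

V_total = 14.54∠60.0° V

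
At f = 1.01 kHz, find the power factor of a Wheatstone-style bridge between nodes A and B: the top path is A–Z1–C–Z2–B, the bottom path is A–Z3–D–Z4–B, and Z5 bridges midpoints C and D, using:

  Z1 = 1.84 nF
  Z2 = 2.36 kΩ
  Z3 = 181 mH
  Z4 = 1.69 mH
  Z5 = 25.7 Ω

Step 1 — Angular frequency: ω = 2π·f = 2π·1010 = 6346 rad/s.
Step 2 — Component impedances:
  Z1: Z = 1/(jωC) = -j/(ω·C) = 0 - j8.564e+04 Ω
  Z2: Z = R = 2360 Ω
  Z3: Z = jωL = j·6346·0.181 = 0 + j1149 Ω
  Z4: Z = jωL = j·6346·0.00169 = 0 + j10.72 Ω
  Z5: Z = R = 25.7 Ω
Step 3 — Bridge requires nodal analysis (the Z5 bridge couples midpoints C and D, so the two paths cannot be reduced to a simple series/parallel combination). Setting node B to ground and injecting 1 A at node A, the 3-node admittance system at A, C, D solves to V_A = Z_AB = 0.05293 + j1175 Ω = 1175∠90.0° Ω.
Step 4 — Power factor: PF = cos(φ) = Re(Z)/|Z| = 0.052925/1175 = 4.504e-05.
Step 5 — Type: Im(Z) = 1175 ⇒ lagging (phase φ = 90.0°).

PF = 4.504e-05 (lagging, φ = 90.0°)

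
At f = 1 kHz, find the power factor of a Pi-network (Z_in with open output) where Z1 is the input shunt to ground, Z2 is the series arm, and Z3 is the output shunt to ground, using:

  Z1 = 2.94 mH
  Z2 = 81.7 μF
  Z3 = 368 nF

Step 1 — Angular frequency: ω = 2π·f = 2π·1000 = 6283 rad/s.
Step 2 — Component impedances:
  Z1: Z = jωL = j·6283·0.00294 = 0 + j18.47 Ω
  Z2: Z = 1/(jωC) = -j/(ω·C) = 0 - j1.948 Ω
  Z3: Z = 1/(jωC) = -j/(ω·C) = 0 - j432.5 Ω
Step 3 — With open output, the series arm Z2 and the output shunt Z3 appear in series to ground: Z2 + Z3 = 0 - j434.4 Ω.
Step 4 — Parallel with input shunt Z1: Z_in = Z1 || (Z2 + Z3) = 0 + j19.29 Ω = 19.29∠90.0° Ω.
Step 5 — Power factor: PF = cos(φ) = Re(Z)/|Z| = -0/19.29 = -0.
Step 6 — Type: Im(Z) = 19.29 ⇒ lagging (phase φ = 90.0°).

PF = -0 (lagging, φ = 90.0°)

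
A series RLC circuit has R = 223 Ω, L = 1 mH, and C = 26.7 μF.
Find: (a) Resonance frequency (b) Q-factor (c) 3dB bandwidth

Step 1 — Resonance: ω₀ = 1/√(LC) = 1/√(0.001·2.67e-05) = 6120 rad/s.
Step 2 — f₀ = ω₀/(2π) = 974 Hz.
Step 3 — Series Q: Q = ω₀L/R = 6120·0.001/223 = 0.02744.
Step 4 — Bandwidth: Δω = ω₀/Q = 2.23e+05 rad/s; BW = Δω/(2π) = 3.549e+04 Hz.

(a) f₀ = 974 Hz  (b) Q = 0.02744  (c) BW = 3.549e+04 Hz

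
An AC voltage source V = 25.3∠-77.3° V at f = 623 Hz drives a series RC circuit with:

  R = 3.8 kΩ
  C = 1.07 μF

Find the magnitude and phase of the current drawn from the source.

Step 1 — Angular frequency: ω = 2π·f = 2π·623 = 3914 rad/s.
Step 2 — Component impedances:
  R: Z = R = 3800 Ω
  C: Z = 1/(jωC) = -j/(ω·C) = 0 - j238.8 Ω
Step 3 — Series combination: Z_total = R + C = 3800 - j238.8 Ω = 3807∠-3.6° Ω.
Step 4 — Source phasor: V = 25.3∠-77.3° V = 5.562 - j24.68 V.
Step 5 — Ohm's law: I = V / Z_total = (5.562 - j24.68) / (3800 - j238.8) = 0.001864 - j0.006378 A.
Step 6 — Convert to polar: |I| = 0.006645 A, ∠I = -73.7°.

I = 0.006645∠-73.7° A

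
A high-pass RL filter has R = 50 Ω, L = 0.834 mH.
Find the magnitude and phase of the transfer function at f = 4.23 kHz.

Step 1 — Angular frequency: ω = 2π·4230 = 2.658e+04 rad/s.
Step 2 — Transfer function: H(jω) = jωL/(R + jωL).
Step 3 — Numerator jωL = j·22.17; denominator R + jωL = 50 + j22.17.
Step 4 — H = 0.1643 + j0.3705.
Step 5 — Magnitude: |H| = 0.4053 (-7.8 dB); phase: φ = 66.1°.

|H| = 0.4053 (-7.8 dB), φ = 66.1°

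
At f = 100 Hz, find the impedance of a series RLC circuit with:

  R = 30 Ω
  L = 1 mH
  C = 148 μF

Step 1 — Angular frequency: ω = 2π·f = 2π·100 = 628.3 rad/s.
Step 2 — Component impedances:
  R: Z = R = 30 Ω
  L: Z = jωL = j·628.3·0.001 = 0 + j0.6283 Ω
  C: Z = 1/(jωC) = -j/(ω·C) = 0 - j10.75 Ω
Step 3 — Series combination: Z_total = R + L + C = 30 - j10.13 Ω = 31.66∠-18.7° Ω.

Z = 30 - j10.13 Ω = 31.66∠-18.7° Ω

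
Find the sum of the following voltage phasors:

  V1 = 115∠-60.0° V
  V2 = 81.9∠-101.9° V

Step 1 — Convert each phasor to rectangular form:
  V1 = 115·(cos(-60.0°) + j·sin(-60.0°)) = 57.5 - j99.59 V
  V2 = 81.9·(cos(-101.9°) + j·sin(-101.9°)) = -16.89 - j80.14 V
Step 2 — Sum components: V_total = 40.61 - j179.7 V.
Step 3 — Convert to polar: |V_total| = 184.3 V, ∠V_total = -77.3°.

V_total = 184.3∠-77.3° V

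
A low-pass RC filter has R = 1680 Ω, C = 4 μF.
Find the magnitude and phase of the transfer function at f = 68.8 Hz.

Step 1 — Angular frequency: ω = 2π·68.8 = 432.3 rad/s.
Step 2 — Transfer function: H(jω) = 1/(1 + jωRC).
Step 3 — Denominator: 1 + jωRC = 1 + j·432.3·1680·4e-06 = 1 + j2.905.
Step 4 — H = 0.1059 - j0.3078.
Step 5 — Magnitude: |H| = 0.3255 (-9.7 dB); phase: φ = -71.0°.

|H| = 0.3255 (-9.7 dB), φ = -71.0°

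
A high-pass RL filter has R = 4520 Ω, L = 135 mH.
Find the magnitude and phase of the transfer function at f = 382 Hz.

Step 1 — Angular frequency: ω = 2π·382 = 2400 rad/s.
Step 2 — Transfer function: H(jω) = jωL/(R + jωL).
Step 3 — Numerator jωL = j·324; denominator R + jωL = 4520 + j324.
Step 4 — H = 0.005113 + j0.07132.
Step 5 — Magnitude: |H| = 0.0715 (-22.9 dB); phase: φ = 85.9°.

|H| = 0.0715 (-22.9 dB), φ = 85.9°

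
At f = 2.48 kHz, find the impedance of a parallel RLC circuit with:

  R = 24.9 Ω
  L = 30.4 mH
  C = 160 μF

Step 1 — Angular frequency: ω = 2π·f = 2π·2480 = 1.558e+04 rad/s.
Step 2 — Component impedances:
  R: Z = R = 24.9 Ω
  L: Z = jωL = j·1.558e+04·0.0304 = 0 + j473.7 Ω
  C: Z = 1/(jωC) = -j/(ω·C) = 0 - j0.4011 Ω
Step 3 — Parallel combination: 1/Z_total = 1/R + 1/L + 1/C; Z_total = 0.00647 - j0.4013 Ω = 0.4014∠-89.1° Ω.

Z = 0.00647 - j0.4013 Ω = 0.4014∠-89.1° Ω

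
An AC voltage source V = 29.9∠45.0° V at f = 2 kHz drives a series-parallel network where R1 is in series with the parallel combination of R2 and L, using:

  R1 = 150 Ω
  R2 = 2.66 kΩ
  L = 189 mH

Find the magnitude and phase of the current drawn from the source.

Step 1 — Angular frequency: ω = 2π·f = 2π·2000 = 1.257e+04 rad/s.
Step 2 — Component impedances:
  R1: Z = R = 150 Ω
  R2: Z = R = 2660 Ω
  L: Z = jωL = j·1.257e+04·0.189 = 0 + j2375 Ω
Step 3 — Parallel branch: R2 || L = 1/(1/R2 + 1/L) = 1180 + j1322 Ω.
Step 4 — Series with R1: Z_total = R1 + (R2 || L) = 1330 + j1322 Ω = 1875∠44.8° Ω.
Step 5 — Source phasor: V = 29.9∠45.0° V = 21.14 + j21.14 V.
Step 6 — Ohm's law: I = V / Z_total = (21.14 + j21.14) / (1330 + j1322) = 0.01595 + j5.072e-05 A.
Step 7 — Convert to polar: |I| = 0.01595 A, ∠I = 0.2°.

I = 0.01595∠0.2° A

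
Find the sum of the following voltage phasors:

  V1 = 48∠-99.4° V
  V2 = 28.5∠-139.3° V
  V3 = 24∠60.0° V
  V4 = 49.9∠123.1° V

Step 1 — Convert each phasor to rectangular form:
  V1 = 48·(cos(-99.4°) + j·sin(-99.4°)) = -7.84 - j47.36 V
  V2 = 28.5·(cos(-139.3°) + j·sin(-139.3°)) = -21.61 - j18.58 V
  V3 = 24·(cos(60.0°) + j·sin(60.0°)) = 12 + j20.78 V
  V4 = 49.9·(cos(123.1°) + j·sin(123.1°)) = -27.25 + j41.8 V
Step 2 — Sum components: V_total = -44.7 - j3.353 V.
Step 3 — Convert to polar: |V_total| = 44.82 V, ∠V_total = -175.7°.

V_total = 44.82∠-175.7° V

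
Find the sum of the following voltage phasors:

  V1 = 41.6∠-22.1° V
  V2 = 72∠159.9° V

Step 1 — Convert each phasor to rectangular form:
  V1 = 41.6·(cos(-22.1°) + j·sin(-22.1°)) = 38.54 - j15.65 V
  V2 = 72·(cos(159.9°) + j·sin(159.9°)) = -67.61 + j24.74 V
Step 2 — Sum components: V_total = -29.07 + j9.093 V.
Step 3 — Convert to polar: |V_total| = 30.46 V, ∠V_total = 162.6°.

V_total = 30.46∠162.6° V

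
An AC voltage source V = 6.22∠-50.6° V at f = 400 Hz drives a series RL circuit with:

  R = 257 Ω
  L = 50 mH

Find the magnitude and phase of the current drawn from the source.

Step 1 — Angular frequency: ω = 2π·f = 2π·400 = 2513 rad/s.
Step 2 — Component impedances:
  R: Z = R = 257 Ω
  L: Z = jωL = j·2513·0.05 = 0 + j125.7 Ω
Step 3 — Series combination: Z_total = R + L = 257 + j125.7 Ω = 286.1∠26.1° Ω.
Step 4 — Source phasor: V = 6.22∠-50.6° V = 3.948 - j4.806 V.
Step 5 — Ohm's law: I = V / Z_total = (3.948 - j4.806) / (257 + j125.7) = 0.005018 - j0.02116 A.
Step 6 — Convert to polar: |I| = 0.02174 A, ∠I = -76.7°.

I = 0.02174∠-76.7° A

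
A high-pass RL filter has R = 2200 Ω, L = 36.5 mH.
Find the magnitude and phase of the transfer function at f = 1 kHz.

Step 1 — Angular frequency: ω = 2π·1000 = 6283 rad/s.
Step 2 — Transfer function: H(jω) = jωL/(R + jωL).
Step 3 — Numerator jωL = j·229.3; denominator R + jωL = 2200 + j229.3.
Step 4 — H = 0.01075 + j0.1031.
Step 5 — Magnitude: |H| = 0.1037 (-19.7 dB); phase: φ = 84.0°.

|H| = 0.1037 (-19.7 dB), φ = 84.0°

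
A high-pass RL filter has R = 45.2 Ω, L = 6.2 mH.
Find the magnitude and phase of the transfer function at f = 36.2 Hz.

Step 1 — Angular frequency: ω = 2π·36.2 = 227.5 rad/s.
Step 2 — Transfer function: H(jω) = jωL/(R + jωL).
Step 3 — Numerator jωL = j·1.41; denominator R + jωL = 45.2 + j1.41.
Step 4 — H = 0.0009724 + j0.03117.
Step 5 — Magnitude: |H| = 0.03118 (-30.1 dB); phase: φ = 88.2°.

|H| = 0.03118 (-30.1 dB), φ = 88.2°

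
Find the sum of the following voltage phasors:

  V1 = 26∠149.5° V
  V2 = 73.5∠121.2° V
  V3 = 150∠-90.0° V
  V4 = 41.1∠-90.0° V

Step 1 — Convert each phasor to rectangular form:
  V1 = 26·(cos(149.5°) + j·sin(149.5°)) = -22.4 + j13.2 V
  V2 = 73.5·(cos(121.2°) + j·sin(121.2°)) = -38.07 + j62.87 V
  V3 = 150·(cos(-90.0°) + j·sin(-90.0°)) = 0 - j150 V
  V4 = 41.1·(cos(-90.0°) + j·sin(-90.0°)) = 0 - j41.1 V
Step 2 — Sum components: V_total = -60.48 - j115 V.
Step 3 — Convert to polar: |V_total| = 130 V, ∠V_total = -117.7°.

V_total = 130∠-117.7° V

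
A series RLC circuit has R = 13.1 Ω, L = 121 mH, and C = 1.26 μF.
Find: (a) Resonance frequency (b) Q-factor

Step 1 — Resonance condition Im(Z)=0 gives ω₀ = 1/√(LC).
Step 2 — ω₀ = 1/√(0.121·1.26e-06) = 2561 rad/s.
Step 3 — f₀ = ω₀/(2π) = 407.6 Hz.
Step 4 — Series Q: Q = ω₀L/R = 2561·0.121/13.1 = 23.66.

(a) f₀ = 407.6 Hz  (b) Q = 23.66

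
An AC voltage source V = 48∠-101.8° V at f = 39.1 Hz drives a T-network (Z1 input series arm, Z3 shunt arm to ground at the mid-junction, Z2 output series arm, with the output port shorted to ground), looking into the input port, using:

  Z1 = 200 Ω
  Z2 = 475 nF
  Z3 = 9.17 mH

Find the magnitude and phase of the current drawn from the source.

Step 1 — Angular frequency: ω = 2π·f = 2π·39.1 = 245.7 rad/s.
Step 2 — Component impedances:
  Z1: Z = R = 200 Ω
  Z2: Z = 1/(jωC) = -j/(ω·C) = 0 - j8569 Ω
  Z3: Z = jωL = j·245.7·0.00917 = 0 + j2.253 Ω
Step 3 — With the output port shorted to ground, the output series arm Z2 runs from the junction to ground; the shunt arm Z3 also runs from the junction to ground. They appear in parallel: Z3 || Z2 = 0 + j2.253 Ω.
Step 4 — Series with input arm Z1: Z_in = Z1 + (Z3 || Z2) = 200 + j2.253 Ω = 200∠0.6° Ω.
Step 5 — Source phasor: V = 48∠-101.8° V = -9.816 - j46.99 V.
Step 6 — Ohm's law: I = V / Z_total = (-9.816 - j46.99) / (200 + j2.253) = -0.05172 - j0.2343 A.
Step 7 — Convert to polar: |I| = 0.24 A, ∠I = -102.4°.

I = 0.24∠-102.4° A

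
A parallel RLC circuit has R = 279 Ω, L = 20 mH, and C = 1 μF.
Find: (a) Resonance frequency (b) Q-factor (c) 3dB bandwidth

Step 1 — Resonance: ω₀ = 1/√(LC) = 1/√(0.02·1e-06) = 7071 rad/s.
Step 2 — f₀ = ω₀/(2π) = 1125 Hz.
Step 3 — Parallel Q: Q = R/(ω₀L) = 279/(7071·0.02) = 1.973.
Step 4 — Bandwidth: Δω = ω₀/Q = 3584 rad/s; BW = Δω/(2π) = 570.4 Hz.

(a) f₀ = 1125 Hz  (b) Q = 1.973  (c) BW = 570.4 Hz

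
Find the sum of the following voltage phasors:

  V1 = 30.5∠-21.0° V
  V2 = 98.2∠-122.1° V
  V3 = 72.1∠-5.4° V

Step 1 — Convert each phasor to rectangular form:
  V1 = 30.5·(cos(-21.0°) + j·sin(-21.0°)) = 28.47 - j10.93 V
  V2 = 98.2·(cos(-122.1°) + j·sin(-122.1°)) = -52.18 - j83.19 V
  V3 = 72.1·(cos(-5.4°) + j·sin(-5.4°)) = 71.78 - j6.785 V
Step 2 — Sum components: V_total = 48.07 - j100.9 V.
Step 3 — Convert to polar: |V_total| = 111.8 V, ∠V_total = -64.5°.

V_total = 111.8∠-64.5° V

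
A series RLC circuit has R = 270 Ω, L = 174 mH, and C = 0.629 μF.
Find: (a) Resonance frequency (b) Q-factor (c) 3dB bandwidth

Step 1 — Resonance condition Im(Z)=0 gives ω₀ = 1/√(LC).
Step 2 — ω₀ = 1/√(0.174·6.29e-07) = 3023 rad/s.
Step 3 — f₀ = ω₀/(2π) = 481.1 Hz.
Step 4 — Series Q: Q = ω₀L/R = 3023·0.174/270 = 1.948.
Step 5 — 3dB bandwidth: Δω = ω₀/Q = 1552 rad/s; BW = Δω/(2π) = 247 Hz.

(a) f₀ = 481.1 Hz  (b) Q = 1.948  (c) BW = 247 Hz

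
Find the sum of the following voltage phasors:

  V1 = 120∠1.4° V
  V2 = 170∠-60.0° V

Step 1 — Convert each phasor to rectangular form:
  V1 = 120·(cos(1.4°) + j·sin(1.4°)) = 120 + j2.932 V
  V2 = 170·(cos(-60.0°) + j·sin(-60.0°)) = 85 - j147.2 V
Step 2 — Sum components: V_total = 205 - j144.3 V.
Step 3 — Convert to polar: |V_total| = 250.7 V, ∠V_total = -35.1°.

V_total = 250.7∠-35.1° V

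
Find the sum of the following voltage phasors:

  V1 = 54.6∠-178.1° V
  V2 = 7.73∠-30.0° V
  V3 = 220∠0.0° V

Step 1 — Convert each phasor to rectangular form:
  V1 = 54.6·(cos(-178.1°) + j·sin(-178.1°)) = -54.57 - j1.81 V
  V2 = 7.73·(cos(-30.0°) + j·sin(-30.0°)) = 6.694 - j3.865 V
  V3 = 220·(cos(0.0°) + j·sin(0.0°)) = 220 V
Step 2 — Sum components: V_total = 172.1 - j5.675 V.
Step 3 — Convert to polar: |V_total| = 172.2 V, ∠V_total = -1.9°.

V_total = 172.2∠-1.9° V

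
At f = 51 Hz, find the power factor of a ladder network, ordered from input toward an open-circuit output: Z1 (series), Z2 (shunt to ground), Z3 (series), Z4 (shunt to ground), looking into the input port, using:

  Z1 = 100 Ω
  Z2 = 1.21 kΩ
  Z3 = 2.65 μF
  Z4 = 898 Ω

Step 1 — Angular frequency: ω = 2π·f = 2π·51 = 320.4 rad/s.
Step 2 — Component impedances:
  Z1: Z = R = 100 Ω
  Z2: Z = R = 1210 Ω
  Z3: Z = 1/(jωC) = -j/(ω·C) = 0 - j1178 Ω
  Z4: Z = R = 898 Ω
Step 3 — Ladder network (open output): work backward from the far end, alternating series and parallel combinations. Z_in = 780.7 - j295.7 Ω = 834.8∠-20.7° Ω.
Step 4 — Power factor: PF = cos(φ) = Re(Z)/|Z| = 780.7/834.8 = 0.9352.
Step 5 — Type: Im(Z) = -295.7 ⇒ leading (phase φ = -20.7°).

PF = 0.9352 (leading, φ = -20.7°)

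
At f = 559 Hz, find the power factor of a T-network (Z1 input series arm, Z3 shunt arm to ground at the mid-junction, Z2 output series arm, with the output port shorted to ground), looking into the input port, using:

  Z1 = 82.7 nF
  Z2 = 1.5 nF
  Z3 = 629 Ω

Step 1 — Angular frequency: ω = 2π·f = 2π·559 = 3512 rad/s.
Step 2 — Component impedances:
  Z1: Z = 1/(jωC) = -j/(ω·C) = 0 - j3443 Ω
  Z2: Z = 1/(jωC) = -j/(ω·C) = 0 - j1.898e+05 Ω
  Z3: Z = R = 629 Ω
Step 3 — With the output port shorted to ground, the output series arm Z2 runs from the junction to ground; the shunt arm Z3 also runs from the junction to ground. They appear in parallel: Z3 || Z2 = 629 - j2.084 Ω.
Step 4 — Series with input arm Z1: Z_in = Z1 + (Z3 || Z2) = 629 - j3445 Ω = 3502∠-79.7° Ω.
Step 5 — Power factor: PF = cos(φ) = Re(Z)/|Z| = 629/3502 = 0.1796.
Step 6 — Type: Im(Z) = -3445 ⇒ leading (phase φ = -79.7°).

PF = 0.1796 (leading, φ = -79.7°)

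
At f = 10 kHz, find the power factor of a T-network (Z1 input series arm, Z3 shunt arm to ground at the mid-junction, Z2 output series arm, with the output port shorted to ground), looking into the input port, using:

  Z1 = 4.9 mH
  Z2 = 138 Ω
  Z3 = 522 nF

Step 1 — Angular frequency: ω = 2π·f = 2π·1e+04 = 6.283e+04 rad/s.
Step 2 — Component impedances:
  Z1: Z = jωL = j·6.283e+04·0.0049 = 0 + j307.9 Ω
  Z2: Z = R = 138 Ω
  Z3: Z = 1/(jωC) = -j/(ω·C) = 0 - j30.49 Ω
Step 3 — With the output port shorted to ground, the output series arm Z2 runs from the junction to ground; the shunt arm Z3 also runs from the junction to ground. They appear in parallel: Z3 || Z2 = 6.423 - j29.07 Ω.
Step 4 — Series with input arm Z1: Z_in = Z1 + (Z3 || Z2) = 6.423 + j278.8 Ω = 278.9∠88.7° Ω.
Step 5 — Power factor: PF = cos(φ) = Re(Z)/|Z| = 6.423/278.9 = 0.02303.
Step 6 — Type: Im(Z) = 278.8 ⇒ lagging (phase φ = 88.7°).

PF = 0.02303 (lagging, φ = 88.7°)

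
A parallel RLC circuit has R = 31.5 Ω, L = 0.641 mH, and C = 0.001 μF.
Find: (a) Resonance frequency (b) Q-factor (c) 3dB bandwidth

Step 1 — Resonance: ω₀ = 1/√(LC) = 1/√(0.000641·1e-09) = 1.249e+06 rad/s.
Step 2 — f₀ = ω₀/(2π) = 1.988e+05 Hz.
Step 3 — Parallel Q: Q = R/(ω₀L) = 31.5/(1.249e+06·0.000641) = 0.03934.
Step 4 — Bandwidth: Δω = ω₀/Q = 3.175e+07 rad/s; BW = Δω/(2π) = 5.053e+06 Hz.

(a) f₀ = 1.988e+05 Hz  (b) Q = 0.03934  (c) BW = 5.053e+06 Hz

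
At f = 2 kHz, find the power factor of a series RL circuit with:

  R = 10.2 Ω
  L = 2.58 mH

Step 1 — Angular frequency: ω = 2π·f = 2π·2000 = 1.257e+04 rad/s.
Step 2 — Component impedances:
  R: Z = R = 10.2 Ω
  L: Z = jωL = j·1.257e+04·0.00258 = 0 + j32.42 Ω
Step 3 — Series combination: Z_total = R + L = 10.2 + j32.42 Ω = 33.99∠72.5° Ω.
Step 4 — Power factor: PF = cos(φ) = Re(Z)/|Z| = 10.2/33.99 = 0.3001.
Step 5 — Type: Im(Z) = 32.42 ⇒ lagging (phase φ = 72.5°).

PF = 0.3001 (lagging, φ = 72.5°)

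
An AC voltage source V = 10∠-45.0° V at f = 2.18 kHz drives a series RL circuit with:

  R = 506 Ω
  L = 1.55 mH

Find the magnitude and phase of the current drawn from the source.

Step 1 — Angular frequency: ω = 2π·f = 2π·2180 = 1.37e+04 rad/s.
Step 2 — Component impedances:
  R: Z = R = 506 Ω
  L: Z = jωL = j·1.37e+04·0.00155 = 0 + j21.23 Ω
Step 3 — Series combination: Z_total = R + L = 506 + j21.23 Ω = 506.4∠2.4° Ω.
Step 4 — Source phasor: V = 10∠-45.0° V = 7.071 - j7.071 V.
Step 5 — Ohm's law: I = V / Z_total = (7.071 - j7.071) / (506 + j21.23) = 0.01336 - j0.01454 A.
Step 6 — Convert to polar: |I| = 0.01975 A, ∠I = -47.4°.

I = 0.01975∠-47.4° A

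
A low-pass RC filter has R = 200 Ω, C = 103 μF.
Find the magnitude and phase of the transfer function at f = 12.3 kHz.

Step 1 — Angular frequency: ω = 2π·1.23e+04 = 7.728e+04 rad/s.
Step 2 — Transfer function: H(jω) = 1/(1 + jωRC).
Step 3 — Denominator: 1 + jωRC = 1 + j·7.728e+04·200·0.000103 = 1 + j1592.
Step 4 — H = 3.945e-07 - j0.0006281.
Step 5 — Magnitude: |H| = 0.0006281 (-64.0 dB); phase: φ = -90.0°.

|H| = 0.0006281 (-64.0 dB), φ = -90.0°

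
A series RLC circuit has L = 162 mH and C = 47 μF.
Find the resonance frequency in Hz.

Step 1 — Resonance condition Im(Z)=0 gives ω₀ = 1/√(LC).
Step 2 — ω₀ = 1/√(0.162·4.7e-05) = 362.4 rad/s.
Step 3 — f₀ = ω₀/(2π) = 57.68 Hz.

f₀ = 57.68 Hz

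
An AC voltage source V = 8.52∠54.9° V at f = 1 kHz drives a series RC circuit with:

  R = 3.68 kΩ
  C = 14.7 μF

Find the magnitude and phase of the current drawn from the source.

Step 1 — Angular frequency: ω = 2π·f = 2π·1000 = 6283 rad/s.
Step 2 — Component impedances:
  R: Z = R = 3680 Ω
  C: Z = 1/(jωC) = -j/(ω·C) = 0 - j10.83 Ω
Step 3 — Series combination: Z_total = R + C = 3680 - j10.83 Ω = 3680∠-0.2° Ω.
Step 4 — Source phasor: V = 8.52∠54.9° V = 4.899 + j6.971 V.
Step 5 — Ohm's law: I = V / Z_total = (4.899 + j6.971) / (3680 - j10.83) = 0.001326 + j0.001898 A.
Step 6 — Convert to polar: |I| = 0.002315 A, ∠I = 55.1°.

I = 0.002315∠55.1° A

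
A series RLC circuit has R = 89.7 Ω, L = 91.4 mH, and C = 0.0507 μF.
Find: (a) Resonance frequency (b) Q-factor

Step 1 — Resonance condition Im(Z)=0 gives ω₀ = 1/√(LC).
Step 2 — ω₀ = 1/√(0.0914·5.07e-08) = 1.469e+04 rad/s.
Step 3 — f₀ = ω₀/(2π) = 2338 Hz.
Step 4 — Series Q: Q = ω₀L/R = 1.469e+04·0.0914/89.7 = 14.97.

(a) f₀ = 2338 Hz  (b) Q = 14.97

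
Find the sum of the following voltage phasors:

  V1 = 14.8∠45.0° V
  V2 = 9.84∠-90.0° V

Step 1 — Convert each phasor to rectangular form:
  V1 = 14.8·(cos(45.0°) + j·sin(45.0°)) = 10.47 + j10.47 V
  V2 = 9.84·(cos(-90.0°) + j·sin(-90.0°)) = 0 - j9.84 V
Step 2 — Sum components: V_total = 10.47 + j0.6252 V.
Step 3 — Convert to polar: |V_total| = 10.48 V, ∠V_total = 3.4°.

V_total = 10.48∠3.4° V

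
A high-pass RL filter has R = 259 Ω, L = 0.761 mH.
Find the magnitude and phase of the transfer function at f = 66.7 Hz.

Step 1 — Angular frequency: ω = 2π·66.7 = 419.1 rad/s.
Step 2 — Transfer function: H(jω) = jωL/(R + jωL).
Step 3 — Numerator jωL = j·0.3189; denominator R + jωL = 259 + j0.3189.
Step 4 — H = 1.516e-06 + j0.001231.
Step 5 — Magnitude: |H| = 0.001231 (-58.2 dB); phase: φ = 89.9°.

|H| = 0.001231 (-58.2 dB), φ = 89.9°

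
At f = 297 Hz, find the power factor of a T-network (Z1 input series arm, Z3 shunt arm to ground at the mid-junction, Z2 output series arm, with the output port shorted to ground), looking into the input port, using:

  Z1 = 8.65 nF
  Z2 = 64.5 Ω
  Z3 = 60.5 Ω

Step 1 — Angular frequency: ω = 2π·f = 2π·297 = 1866 rad/s.
Step 2 — Component impedances:
  Z1: Z = 1/(jωC) = -j/(ω·C) = 0 - j6.195e+04 Ω
  Z2: Z = R = 64.5 Ω
  Z3: Z = R = 60.5 Ω
Step 3 — With the output port shorted to ground, the output series arm Z2 runs from the junction to ground; the shunt arm Z3 also runs from the junction to ground. They appear in parallel: Z3 || Z2 = 31.22 Ω.
Step 4 — Series with input arm Z1: Z_in = Z1 + (Z3 || Z2) = 31.22 - j6.195e+04 Ω = 6.195e+04∠-90.0° Ω.
Step 5 — Power factor: PF = cos(φ) = Re(Z)/|Z| = 31.218/61951 = 0.0005039.
Step 6 — Type: Im(Z) = -6.195e+04 ⇒ leading (phase φ = -90.0°).

PF = 0.0005039 (leading, φ = -90.0°)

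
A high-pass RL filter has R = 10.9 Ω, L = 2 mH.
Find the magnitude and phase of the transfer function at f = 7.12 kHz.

Step 1 — Angular frequency: ω = 2π·7120 = 4.474e+04 rad/s.
Step 2 — Transfer function: H(jω) = jωL/(R + jωL).
Step 3 — Numerator jωL = j·89.47; denominator R + jωL = 10.9 + j89.47.
Step 4 — H = 0.9854 + j0.12.
Step 5 — Magnitude: |H| = 0.9927 (-0.1 dB); phase: φ = 6.9°.

|H| = 0.9927 (-0.1 dB), φ = 6.9°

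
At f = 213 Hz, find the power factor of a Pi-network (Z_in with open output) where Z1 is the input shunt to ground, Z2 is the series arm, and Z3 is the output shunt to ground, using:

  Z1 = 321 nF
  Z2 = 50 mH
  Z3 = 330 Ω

Step 1 — Angular frequency: ω = 2π·f = 2π·213 = 1338 rad/s.
Step 2 — Component impedances:
  Z1: Z = 1/(jωC) = -j/(ω·C) = 0 - j2328 Ω
  Z2: Z = jωL = j·1338·0.05 = 0 + j66.92 Ω
  Z3: Z = R = 330 Ω
Step 3 — With open output, the series arm Z2 and the output shunt Z3 appear in series to ground: Z2 + Z3 = 330 + j66.92 Ω.
Step 4 — Parallel with input shunt Z1: Z_in = Z1 || (Z2 + Z3) = 342.5 + j18.9 Ω = 343∠3.2° Ω.
Step 5 — Power factor: PF = cos(φ) = Re(Z)/|Z| = 342.5/343 = 0.9985.
Step 6 — Type: Im(Z) = 18.9 ⇒ lagging (phase φ = 3.2°).

PF = 0.9985 (lagging, φ = 3.2°)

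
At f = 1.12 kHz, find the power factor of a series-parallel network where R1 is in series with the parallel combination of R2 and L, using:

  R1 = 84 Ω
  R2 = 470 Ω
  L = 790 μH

Step 1 — Angular frequency: ω = 2π·f = 2π·1120 = 7037 rad/s.
Step 2 — Component impedances:
  R1: Z = R = 84 Ω
  R2: Z = R = 470 Ω
  L: Z = jωL = j·7037·0.00079 = 0 + j5.559 Ω
Step 3 — Parallel branch: R2 || L = 1/(1/R2 + 1/L) = 0.06575 + j5.559 Ω.
Step 4 — Series with R1: Z_total = R1 + (R2 || L) = 84.07 + j5.559 Ω = 84.25∠3.8° Ω.
Step 5 — Power factor: PF = cos(φ) = Re(Z)/|Z| = 84.066/84.249 = 0.9978.
Step 6 — Type: Im(Z) = 5.559 ⇒ lagging (phase φ = 3.8°).

PF = 0.9978 (lagging, φ = 3.8°)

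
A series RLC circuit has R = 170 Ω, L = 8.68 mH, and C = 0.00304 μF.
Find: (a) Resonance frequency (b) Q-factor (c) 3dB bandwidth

Step 1 — Resonance condition Im(Z)=0 gives ω₀ = 1/√(LC).
Step 2 — ω₀ = 1/√(0.00868·3.04e-09) = 1.947e+05 rad/s.
Step 3 — f₀ = ω₀/(2π) = 3.098e+04 Hz.
Step 4 — Series Q: Q = ω₀L/R = 1.947e+05·0.00868/170 = 9.94.
Step 5 — 3dB bandwidth: Δω = ω₀/Q = 1.959e+04 rad/s; BW = Δω/(2π) = 3117 Hz.

(a) f₀ = 3.098e+04 Hz  (b) Q = 9.94  (c) BW = 3117 Hz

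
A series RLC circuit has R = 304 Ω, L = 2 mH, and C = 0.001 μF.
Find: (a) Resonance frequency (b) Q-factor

Step 1 — Resonance condition Im(Z)=0 gives ω₀ = 1/√(LC).
Step 2 — ω₀ = 1/√(0.002·1e-09) = 7.071e+05 rad/s.
Step 3 — f₀ = ω₀/(2π) = 1.125e+05 Hz.
Step 4 — Series Q: Q = ω₀L/R = 7.071e+05·0.002/304 = 4.652.

(a) f₀ = 1.125e+05 Hz  (b) Q = 4.652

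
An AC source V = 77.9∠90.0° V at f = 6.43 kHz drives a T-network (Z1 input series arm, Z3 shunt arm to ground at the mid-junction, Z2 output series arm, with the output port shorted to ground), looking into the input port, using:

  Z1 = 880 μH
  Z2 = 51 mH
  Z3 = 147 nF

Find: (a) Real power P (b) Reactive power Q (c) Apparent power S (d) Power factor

Step 1 — Angular frequency: ω = 2π·f = 2π·6430 = 4.04e+04 rad/s.
Step 2 — Component impedances:
  Z1: Z = jωL = j·4.04e+04·0.00088 = 0 + j35.55 Ω
  Z2: Z = jωL = j·4.04e+04·0.051 = 0 + j2060 Ω
  Z3: Z = 1/(jωC) = -j/(ω·C) = 0 - j168.4 Ω
Step 3 — With the output port shorted to ground, the output series arm Z2 runs from the junction to ground; the shunt arm Z3 also runs from the junction to ground. They appear in parallel: Z3 || Z2 = 0 - j183.4 Ω.
Step 4 — Series with input arm Z1: Z_in = Z1 + (Z3 || Z2) = 0 - j147.8 Ω = 147.8∠-90.0° Ω.
Step 5 — Source phasor: V = 77.9∠90.0° V = 0 + j77.9 V.
Step 6 — Current: I = V / Z = -0.527 A = 0.527∠180.0° A.
Step 7 — Complex power: S = V·I* = 0 - j41.05 VA.
Step 8 — Real power: P = Re(S) = 0 W.
Step 9 — Reactive power: Q = Im(S) = -41.05 VAR.
Step 10 — Apparent power: |S| = 41.05 VA.
Step 11 — Power factor: PF = P/|S| = 0 (leading).

(a) P = 0 W  (b) Q = -41.05 VAR  (c) S = 41.05 VA  (d) PF = 0 (leading)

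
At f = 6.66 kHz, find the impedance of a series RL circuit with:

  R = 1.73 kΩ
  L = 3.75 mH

Step 1 — Angular frequency: ω = 2π·f = 2π·6660 = 4.185e+04 rad/s.
Step 2 — Component impedances:
  R: Z = R = 1730 Ω
  L: Z = jωL = j·4.185e+04·0.00375 = 0 + j156.9 Ω
Step 3 — Series combination: Z_total = R + L = 1730 + j156.9 Ω = 1737∠5.2° Ω.

Z = 1730 + j156.9 Ω = 1737∠5.2° Ω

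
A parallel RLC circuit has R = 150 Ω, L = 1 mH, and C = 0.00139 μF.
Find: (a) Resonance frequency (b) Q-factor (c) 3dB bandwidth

Step 1 — Resonance: ω₀ = 1/√(LC) = 1/√(0.001·1.39e-09) = 8.482e+05 rad/s.
Step 2 — f₀ = ω₀/(2π) = 1.35e+05 Hz.
Step 3 — Parallel Q: Q = R/(ω₀L) = 150/(8.482e+05·0.001) = 0.1768.
Step 4 — Bandwidth: Δω = ω₀/Q = 4.796e+06 rad/s; BW = Δω/(2π) = 7.633e+05 Hz.

(a) f₀ = 1.35e+05 Hz  (b) Q = 0.1768  (c) BW = 7.633e+05 Hz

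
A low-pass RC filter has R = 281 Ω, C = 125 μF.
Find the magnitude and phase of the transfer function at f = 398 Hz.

Step 1 — Angular frequency: ω = 2π·398 = 2501 rad/s.
Step 2 — Transfer function: H(jω) = 1/(1 + jωRC).
Step 3 — Denominator: 1 + jωRC = 1 + j·2501·281·0.000125 = 1 + j87.84.
Step 4 — H = 0.0001296 - j0.01138.
Step 5 — Magnitude: |H| = 0.01138 (-38.9 dB); phase: φ = -89.3°.

|H| = 0.01138 (-38.9 dB), φ = -89.3°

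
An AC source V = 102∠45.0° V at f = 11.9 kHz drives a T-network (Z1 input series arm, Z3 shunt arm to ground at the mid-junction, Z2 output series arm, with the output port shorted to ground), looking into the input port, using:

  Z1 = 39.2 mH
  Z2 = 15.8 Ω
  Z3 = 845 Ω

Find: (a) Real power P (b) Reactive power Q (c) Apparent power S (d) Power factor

Step 1 — Angular frequency: ω = 2π·f = 2π·1.19e+04 = 7.477e+04 rad/s.
Step 2 — Component impedances:
  Z1: Z = jωL = j·7.477e+04·0.0392 = 0 + j2931 Ω
  Z2: Z = R = 15.8 Ω
  Z3: Z = R = 845 Ω
Step 3 — With the output port shorted to ground, the output series arm Z2 runs from the junction to ground; the shunt arm Z3 also runs from the junction to ground. They appear in parallel: Z3 || Z2 = 15.51 Ω.
Step 4 — Series with input arm Z1: Z_in = Z1 + (Z3 || Z2) = 15.51 + j2931 Ω = 2931∠89.7° Ω.
Step 5 — Source phasor: V = 102∠45.0° V = 72.12 + j72.12 V.
Step 6 — Current: I = V / Z = 0.02474 - j0.02448 A = 0.0348∠-44.7° A.
Step 7 — Complex power: S = V·I* = 0.01878 + j3.55 VA.
Step 8 — Real power: P = Re(S) = 0.01878 W.
Step 9 — Reactive power: Q = Im(S) = 3.55 VAR.
Step 10 — Apparent power: |S| = 3.55 VA.
Step 11 — Power factor: PF = P/|S| = 0.005292 (lagging).

(a) P = 0.01878 W  (b) Q = 3.55 VAR  (c) S = 3.55 VA  (d) PF = 0.005292 (lagging)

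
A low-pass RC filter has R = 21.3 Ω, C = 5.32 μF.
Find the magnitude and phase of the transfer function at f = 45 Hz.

Step 1 — Angular frequency: ω = 2π·45 = 282.7 rad/s.
Step 2 — Transfer function: H(jω) = 1/(1 + jωRC).
Step 3 — Denominator: 1 + jωRC = 1 + j·282.7·21.3·5.32e-06 = 1 + j0.03204.
Step 4 — H = 0.999 - j0.03201.
Step 5 — Magnitude: |H| = 0.9995 (-0.0 dB); phase: φ = -1.8°.

|H| = 0.9995 (-0.0 dB), φ = -1.8°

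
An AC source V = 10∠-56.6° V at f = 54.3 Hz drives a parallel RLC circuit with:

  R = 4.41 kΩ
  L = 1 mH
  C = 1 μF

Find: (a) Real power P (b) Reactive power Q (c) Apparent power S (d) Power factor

Step 1 — Angular frequency: ω = 2π·f = 2π·54.3 = 341.2 rad/s.
Step 2 — Component impedances:
  R: Z = R = 4410 Ω
  L: Z = jωL = j·341.2·0.001 = 0 + j0.3412 Ω
  C: Z = 1/(jωC) = -j/(ω·C) = 0 - j2931 Ω
Step 3 — Parallel combination: 1/Z_total = 1/R + 1/L + 1/C; Z_total = 2.64e-05 + j0.3412 Ω = 0.3412∠90.0° Ω.
Step 4 — Source phasor: V = 10∠-56.6° V = 5.505 - j8.348 V.
Step 5 — Current: I = V / Z = -24.47 - j16.13 A = 29.31∠-146.6° A.
Step 6 — Complex power: S = V·I* = 0.02268 + j293.1 VA.
Step 7 — Real power: P = Re(S) = 0.02268 W.
Step 8 — Reactive power: Q = Im(S) = 293.1 VAR.
Step 9 — Apparent power: |S| = 293.1 VA.
Step 10 — Power factor: PF = P/|S| = 7.737e-05 (lagging).

(a) P = 0.02268 W  (b) Q = 293.1 VAR  (c) S = 293.1 VA  (d) PF = 7.737e-05 (lagging)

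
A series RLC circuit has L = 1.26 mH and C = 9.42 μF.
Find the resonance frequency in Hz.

Step 1 — Resonance condition Im(Z)=0 gives ω₀ = 1/√(LC).
Step 2 — ω₀ = 1/√(0.00126·9.42e-06) = 9179 rad/s.
Step 3 — f₀ = ω₀/(2π) = 1461 Hz.

f₀ = 1461 Hz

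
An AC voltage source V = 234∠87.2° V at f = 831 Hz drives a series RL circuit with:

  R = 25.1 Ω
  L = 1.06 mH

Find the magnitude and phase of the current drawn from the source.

Step 1 — Angular frequency: ω = 2π·f = 2π·831 = 5221 rad/s.
Step 2 — Component impedances:
  R: Z = R = 25.1 Ω
  L: Z = jωL = j·5221·0.00106 = 0 + j5.535 Ω
Step 3 — Series combination: Z_total = R + L = 25.1 + j5.535 Ω = 25.7∠12.4° Ω.
Step 4 — Source phasor: V = 234∠87.2° V = 11.43 + j233.7 V.
Step 5 — Ohm's law: I = V / Z_total = (11.43 + j233.7) / (25.1 + j5.535) = 2.392 + j8.784 A.
Step 6 — Convert to polar: |I| = 9.104 A, ∠I = 74.8°.

I = 9.104∠74.8° A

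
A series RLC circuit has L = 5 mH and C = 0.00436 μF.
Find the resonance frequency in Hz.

Step 1 — Resonance condition Im(Z)=0 gives ω₀ = 1/√(LC).
Step 2 — ω₀ = 1/√(0.005·4.36e-09) = 2.142e+05 rad/s.
Step 3 — f₀ = ω₀/(2π) = 3.409e+04 Hz.

f₀ = 3.409e+04 Hz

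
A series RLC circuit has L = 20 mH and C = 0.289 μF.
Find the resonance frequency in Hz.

Step 1 — Resonance condition Im(Z)=0 gives ω₀ = 1/√(LC).
Step 2 — ω₀ = 1/√(0.02·2.89e-07) = 1.315e+04 rad/s.
Step 3 — f₀ = ω₀/(2π) = 2093 Hz.

f₀ = 2093 Hz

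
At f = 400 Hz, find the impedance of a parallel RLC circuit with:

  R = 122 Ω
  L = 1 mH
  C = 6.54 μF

Step 1 — Angular frequency: ω = 2π·f = 2π·400 = 2513 rad/s.
Step 2 — Component impedances:
  R: Z = R = 122 Ω
  L: Z = jωL = j·2513·0.001 = 0 + j2.513 Ω
  C: Z = 1/(jωC) = -j/(ω·C) = 0 - j60.84 Ω
Step 3 — Parallel combination: 1/Z_total = 1/R + 1/L + 1/C; Z_total = 0.05631 + j2.62 Ω = 2.621∠88.8° Ω.

Z = 0.05631 + j2.62 Ω = 2.621∠88.8° Ω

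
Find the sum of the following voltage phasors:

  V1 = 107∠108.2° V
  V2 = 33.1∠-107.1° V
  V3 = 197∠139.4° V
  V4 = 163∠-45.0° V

Step 1 — Convert each phasor to rectangular form:
  V1 = 107·(cos(108.2°) + j·sin(108.2°)) = -33.42 + j101.6 V
  V2 = 33.1·(cos(-107.1°) + j·sin(-107.1°)) = -9.733 - j31.64 V
  V3 = 197·(cos(139.4°) + j·sin(139.4°)) = -149.6 + j128.2 V
  V4 = 163·(cos(-45.0°) + j·sin(-45.0°)) = 115.3 - j115.3 V
Step 2 — Sum components: V_total = -77.47 + j82.95 V.
Step 3 — Convert to polar: |V_total| = 113.5 V, ∠V_total = 133.0°.

V_total = 113.5∠133.0° V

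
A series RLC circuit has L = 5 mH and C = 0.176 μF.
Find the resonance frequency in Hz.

Step 1 — Resonance condition Im(Z)=0 gives ω₀ = 1/√(LC).
Step 2 — ω₀ = 1/√(0.005·1.76e-07) = 3.371e+04 rad/s.
Step 3 — f₀ = ω₀/(2π) = 5365 Hz.

f₀ = 5365 Hz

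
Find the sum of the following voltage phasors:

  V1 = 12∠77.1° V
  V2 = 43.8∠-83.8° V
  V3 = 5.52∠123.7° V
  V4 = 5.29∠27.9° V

Step 1 — Convert each phasor to rectangular form:
  V1 = 12·(cos(77.1°) + j·sin(77.1°)) = 2.679 + j11.7 V
  V2 = 43.8·(cos(-83.8°) + j·sin(-83.8°)) = 4.73 - j43.54 V
  V3 = 5.52·(cos(123.7°) + j·sin(123.7°)) = -3.063 + j4.592 V
  V4 = 5.29·(cos(27.9°) + j·sin(27.9°)) = 4.675 + j2.475 V
Step 2 — Sum components: V_total = 9.022 - j24.78 V.
Step 3 — Convert to polar: |V_total| = 26.37 V, ∠V_total = -70.0°.

V_total = 26.37∠-70.0° V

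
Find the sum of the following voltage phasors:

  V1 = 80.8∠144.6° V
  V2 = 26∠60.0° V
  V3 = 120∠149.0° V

Step 1 — Convert each phasor to rectangular form:
  V1 = 80.8·(cos(144.6°) + j·sin(144.6°)) = -65.86 + j46.81 V
  V2 = 26·(cos(60.0°) + j·sin(60.0°)) = 13 + j22.52 V
  V3 = 120·(cos(149.0°) + j·sin(149.0°)) = -102.9 + j61.8 V
Step 2 — Sum components: V_total = -155.7 + j131.1 V.
Step 3 — Convert to polar: |V_total| = 203.6 V, ∠V_total = 139.9°.

V_total = 203.6∠139.9° V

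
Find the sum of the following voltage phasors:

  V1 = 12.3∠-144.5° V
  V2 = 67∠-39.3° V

Step 1 — Convert each phasor to rectangular form:
  V1 = 12.3·(cos(-144.5°) + j·sin(-144.5°)) = -10.01 - j7.143 V
  V2 = 67·(cos(-39.3°) + j·sin(-39.3°)) = 51.85 - j42.44 V
Step 2 — Sum components: V_total = 41.83 - j49.58 V.
Step 3 — Convert to polar: |V_total| = 64.87 V, ∠V_total = -49.8°.

V_total = 64.87∠-49.8° V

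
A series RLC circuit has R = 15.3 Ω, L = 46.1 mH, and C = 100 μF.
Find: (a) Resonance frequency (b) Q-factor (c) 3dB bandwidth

Step 1 — Resonance: ω₀ = 1/√(LC) = 1/√(0.0461·0.0001) = 465.7 rad/s.
Step 2 — f₀ = ω₀/(2π) = 74.13 Hz.
Step 3 — Series Q: Q = ω₀L/R = 465.7·0.0461/15.3 = 1.403.
Step 4 — Bandwidth: Δω = ω₀/Q = 331.9 rad/s; BW = Δω/(2π) = 52.82 Hz.

(a) f₀ = 74.13 Hz  (b) Q = 1.403  (c) BW = 52.82 Hz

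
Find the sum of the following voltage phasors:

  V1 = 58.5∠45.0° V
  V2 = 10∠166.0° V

Step 1 — Convert each phasor to rectangular form:
  V1 = 58.5·(cos(45.0°) + j·sin(45.0°)) = 41.37 + j41.37 V
  V2 = 10·(cos(166.0°) + j·sin(166.0°)) = -9.703 + j2.419 V
Step 2 — Sum components: V_total = 31.66 + j43.78 V.
Step 3 — Convert to polar: |V_total| = 54.03 V, ∠V_total = 54.1°.

V_total = 54.03∠54.1° V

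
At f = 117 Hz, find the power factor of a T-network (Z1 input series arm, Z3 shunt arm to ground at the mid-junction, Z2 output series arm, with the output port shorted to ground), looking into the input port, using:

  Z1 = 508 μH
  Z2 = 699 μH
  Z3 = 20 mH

Step 1 — Angular frequency: ω = 2π·f = 2π·117 = 735.1 rad/s.
Step 2 — Component impedances:
  Z1: Z = jωL = j·735.1·0.000508 = 0 + j0.3734 Ω
  Z2: Z = jωL = j·735.1·0.000699 = 0 + j0.5139 Ω
  Z3: Z = jωL = j·735.1·0.02 = 0 + j14.7 Ω
Step 3 — With the output port shorted to ground, the output series arm Z2 runs from the junction to ground; the shunt arm Z3 also runs from the junction to ground. They appear in parallel: Z3 || Z2 = 0 + j0.4965 Ω.
Step 4 — Series with input arm Z1: Z_in = Z1 + (Z3 || Z2) = 0 + j0.87 Ω = 0.87∠90.0° Ω.
Step 5 — Power factor: PF = cos(φ) = Re(Z)/|Z| = 0/0.87 = 0.
Step 6 — Type: Im(Z) = 0.87 ⇒ lagging (phase φ = 90.0°).

PF = 0 (lagging, φ = 90.0°)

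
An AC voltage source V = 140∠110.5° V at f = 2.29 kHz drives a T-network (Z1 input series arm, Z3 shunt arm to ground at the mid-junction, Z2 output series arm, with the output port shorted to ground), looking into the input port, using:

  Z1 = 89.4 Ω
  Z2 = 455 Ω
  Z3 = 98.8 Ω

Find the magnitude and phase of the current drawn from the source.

Step 1 — Angular frequency: ω = 2π·f = 2π·2290 = 1.439e+04 rad/s.
Step 2 — Component impedances:
  Z1: Z = R = 89.4 Ω
  Z2: Z = R = 455 Ω
  Z3: Z = R = 98.8 Ω
Step 3 — With the output port shorted to ground, the output series arm Z2 runs from the junction to ground; the shunt arm Z3 also runs from the junction to ground. They appear in parallel: Z3 || Z2 = 81.17 Ω.
Step 4 — Series with input arm Z1: Z_in = Z1 + (Z3 || Z2) = 170.6 Ω = 170.6∠0.0° Ω.
Step 5 — Source phasor: V = 140∠110.5° V = -49.03 + j131.1 V.
Step 6 — Ohm's law: I = V / Z_total = (-49.03 + j131.1) / (170.6) = -0.2874 + j0.7688 A.
Step 7 — Convert to polar: |I| = 0.8208 A, ∠I = 110.5°.

I = 0.8208∠110.5° A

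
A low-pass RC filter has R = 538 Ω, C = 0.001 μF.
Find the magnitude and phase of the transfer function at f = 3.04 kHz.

Step 1 — Angular frequency: ω = 2π·3040 = 1.91e+04 rad/s.
Step 2 — Transfer function: H(jω) = 1/(1 + jωRC).
Step 3 — Denominator: 1 + jωRC = 1 + j·1.91e+04·538·1e-09 = 1 + j0.01028.
Step 4 — H = 0.9999 - j0.01028.
Step 5 — Magnitude: |H| = 0.9999 (-0.0 dB); phase: φ = -0.6°.

|H| = 0.9999 (-0.0 dB), φ = -0.6°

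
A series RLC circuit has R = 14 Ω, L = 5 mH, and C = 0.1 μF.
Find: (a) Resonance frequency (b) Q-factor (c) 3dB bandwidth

Step 1 — Resonance condition Im(Z)=0 gives ω₀ = 1/√(LC).
Step 2 — ω₀ = 1/√(0.005·1e-07) = 4.472e+04 rad/s.
Step 3 — f₀ = ω₀/(2π) = 7118 Hz.
Step 4 — Series Q: Q = ω₀L/R = 4.472e+04·0.005/14 = 15.97.
Step 5 — 3dB bandwidth: Δω = ω₀/Q = 2800 rad/s; BW = Δω/(2π) = 445.6 Hz.

(a) f₀ = 7118 Hz  (b) Q = 15.97  (c) BW = 445.6 Hz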